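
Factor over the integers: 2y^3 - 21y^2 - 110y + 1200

By the rational root theorem, y = 10 is a root, giving the factor (y - 10) and quotient 2y^2 - y - 120.
The remaining quadratic factors as (2y + 15)(y - 8).

(2y + 15)(y - 10)(y - 8)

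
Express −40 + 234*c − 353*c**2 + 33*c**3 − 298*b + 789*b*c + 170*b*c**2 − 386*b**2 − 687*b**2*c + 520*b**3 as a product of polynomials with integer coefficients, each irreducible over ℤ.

(13*b − 11*c + 4)*(5*b − 3*c + 1)*(8*b + c − 10)

Group: 8*b*(65*b**2 − 94*b*c + 33*b + 33*c**2 − 23*c + 4) + (c − 10)*(65*b**2 − 94*b*c + 33*b + 33*c**2 − 23*c + 4); both groups contain (65*b**2 − 94*b*c + 33*b + 33*c**2 − 23*c + 4), so (8*b + c − 10) is a factor with cofactor 65*b**2 − 94*b*c + 33*b + 33*c**2 − 23*c + 4.
The cofactor groups again: 65*b**2 − 94*b*c + 33*b + 33*c**2 − 23*c + 4 = 5*b*(13*b − 11*c + 4) + (−3*c + 1)*(13*b − 11*c + 4); both groups contain (13*b − 11*c + 4), giving (5*b − 3*c + 1)*(13*b − 11*c + 4).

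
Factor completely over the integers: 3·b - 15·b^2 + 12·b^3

3·b·(4·b - 1)·(b - 1)

Pull out the common factor 3·b, then factor the remaining trinomial.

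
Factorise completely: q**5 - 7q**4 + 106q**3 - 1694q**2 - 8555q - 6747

Trying the rational-root candidates, q = -3 is a root, giving the factor (q + 3) and quotient q**4 - 10q**3 + 136q**2 - 2102q - 2249.
Next, q = 13 is a root, so (q - 13) divides it; the quotient is q**3 + 3q**2 + 175q + 173.
Next, q = -1 is a root, so (q + 1) is a factor; dividing leaves q**2 + 2q + 173.
The quadratic q**2 + 2q + 173 has discriminant -688 < 0 and is irreducible over ℤ.

(q + 1)(q + 3)(q - 13)(q**2 + 2q + 173)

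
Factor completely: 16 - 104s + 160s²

8(4s - 1)(5s - 2)

Pull out the common factor 8, then factor the remaining trinomial.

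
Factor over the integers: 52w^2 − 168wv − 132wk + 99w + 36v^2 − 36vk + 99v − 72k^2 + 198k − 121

(4w − 12v − 12k + 11)(13w − 3v + 6k − 11)

Group: 13w(4w − 12v − 12k + 11) + (−3v + 6k − 11)(4w − 12v − 12k + 11); both groups contain (4w − 12v − 12k + 11).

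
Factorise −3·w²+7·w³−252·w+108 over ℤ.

(7·w−3)·(w+6)·(w−6)

Testing divisors of the constant over divisors of the leading coefficient, w = −6 is a root, so (w+6) is a factor; dividing leaves 7·w²−45·w+18.
The remaining quadratic factors as (w−6)(7·w−3).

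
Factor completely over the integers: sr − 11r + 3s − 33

Group as (sr + 3s) + (−11r − 33) = s(r + 3) − 11(r + 3).
Both groups share the factor (r + 3).

(r + 3)(s − 11)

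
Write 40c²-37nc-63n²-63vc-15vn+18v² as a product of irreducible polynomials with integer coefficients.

(6v+9n-5c)(3v-7n-8c)

Group: 6v(3v-7n-8c) + (9n-5c)(3v-7n-8c); both groups contain (3v-7n-8c).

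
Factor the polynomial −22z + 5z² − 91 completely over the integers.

Need a pair with product 5·(−91) = −455 and sum −22: that's −35 and 13.
Split the middle term: 5z² − 35z + 13z − 91 = 5z(z − 7) + 13(z − 7).

(5z + 13)(z − 7)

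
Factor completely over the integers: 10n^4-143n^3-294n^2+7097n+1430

(2n+13)(5n+1)(n-10)(n-11)

By the rational root theorem, n = -13/2 is a root, so (2n+13) is a factor; dividing leaves 5n^3-104n^2+529n+110.
Continuing, n = -1/5 is a root, so (5n+1) divides it; the quotient is n^2-21n+110.
The remaining quadratic factors as (n-10)(n-11).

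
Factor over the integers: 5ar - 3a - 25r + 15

(5r - 3)(a - 5)

Group as (5ar - 3a) + (-25r + 15) = a(5r - 3) - 5(5r - 3).
Both groups share the factor (5r - 3).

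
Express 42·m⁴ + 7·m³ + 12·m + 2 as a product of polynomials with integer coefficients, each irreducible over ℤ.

Group as (42·m⁴ + 12·m) + (7·m³ + 2) = 6·m·(7·m³ + 2) + (7·m³ + 2).
Both groups share the factor (7·m³ + 2).

(6·m + 1)·(7·m³ + 2)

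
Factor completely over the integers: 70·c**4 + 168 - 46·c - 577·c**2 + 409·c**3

By the rational root theorem, c = 4/5 is a root, so (5·c - 4) is a factor; dividing leaves 14·c**3 + 93·c**2 - 41·c - 42.
Then c = -1/2 is a root, so (2·c + 1) divides it; the quotient is 7·c**2 + 43·c - 42.
The remaining quadratic factors as (7·c - 6)(c + 7).

(2·c + 1)·(5·c - 4)·(7·c - 6)·(c + 7)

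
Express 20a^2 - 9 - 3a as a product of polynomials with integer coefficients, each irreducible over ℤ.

Need a pair with product 20·(-9) = -180 and sum -3: that's 12 and -15.
Split the middle term: 20a^2 + 12a - 15a - 9 = 4a(5a + 3) - 3(5a + 3).

(4a - 3)(5a + 3)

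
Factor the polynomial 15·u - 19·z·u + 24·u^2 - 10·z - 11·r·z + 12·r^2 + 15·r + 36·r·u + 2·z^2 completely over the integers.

Group: 3·r·(4·r - z + 8·u + 5) + (-2·z + 3·u)·(4·r - z + 8·u + 5); both groups contain (4·r - z + 8·u + 5).

(3·r - 2·z + 3·u)·(4·r - z + 8·u + 5)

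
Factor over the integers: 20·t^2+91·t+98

Need a pair with product 20·98 = 1960 and sum 91: that's 56 and 35.
Split the middle term: 20·t^2+56·t + 35·t+98 = 4·t·(5·t+14) + 7·(5·t+14).

(4·t+7)·(5·t+14)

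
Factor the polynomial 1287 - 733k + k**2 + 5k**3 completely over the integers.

Among the possible rational roots, k = -13 is a root, so (k + 13) divides it; the quotient is 5k**2 - 64k + 99.
The remaining quadratic factors as (k - 11)(5k - 9).

(5k - 9)(k + 13)(k - 11)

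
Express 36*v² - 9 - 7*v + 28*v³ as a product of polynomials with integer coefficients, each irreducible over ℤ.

Testing divisors of the constant over divisors of the leading coefficient, v = 1/2 is a root, so (2*v - 1) divides it; the quotient is 14*v² + 25*v + 9.
The remaining quadratic factors as (7*v + 9)(2*v + 1).

(2*v + 1)*(2*v - 1)*(7*v + 9)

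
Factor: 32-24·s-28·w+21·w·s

(3·s-4)·(7·w-8)

Group as (21·w·s-28·w) + (-24·s+32) = 7·w·(3·s-4) - 8·(3·s-4).
Both groups share the factor (3·s-4).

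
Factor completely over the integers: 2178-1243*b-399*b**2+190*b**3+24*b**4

Trying the rational-root candidates, b = -9 is a root, giving the factor (b+9) and quotient 24*b**3-26*b**2-165*b+242.
Next, b = 11/6 is a root, so (6*b-11) divides it; the quotient is 4*b**2+3*b-22.
The remaining quadratic factors as (4*b+11)(b-2).

(4*b+11)*(6*b-11)*(b+9)*(b-2)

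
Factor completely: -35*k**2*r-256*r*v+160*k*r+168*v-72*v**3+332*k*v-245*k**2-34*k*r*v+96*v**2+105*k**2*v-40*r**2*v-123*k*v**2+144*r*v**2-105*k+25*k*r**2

Group: r*(-35*k**2+25*k*r+41*k*v-15*k-40*r*v+24*v**2+24*v) + (-3*v+7)*(-35*k**2+25*k*r+41*k*v-15*k-40*r*v+24*v**2+24*v); both groups contain (-35*k**2+25*k*r+41*k*v-15*k-40*r*v+24*v**2+24*v), so (r-3*v+7) is a factor with cofactor -35*k**2+25*k*r+41*k*v-15*k-40*r*v+24*v**2+24*v.
The cofactor groups again: -35*k**2+25*k*r+41*k*v-15*k-40*r*v+24*v**2+24*v = -7*k*(5*k-8*v) + (5*r-3*v-3)*(5*k-8*v); both groups contain (5*k-8*v), giving -(7*k-5*r+3*v+3)*(5*k-8*v).

-(5*k-8*v)*(7*k-5*r+3*v+3)*(r-3*v+7)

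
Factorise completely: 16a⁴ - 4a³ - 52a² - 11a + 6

Among the possible rational roots, a = -1/2 is a root, giving the factor (2a + 1) and quotient 8a³ - 6a² - 23a + 6.
Then a = 2 is a root, giving the factor (a - 2) and quotient 8a² + 10a - 3.
The remaining quadratic factors as (4a - 1)(2a + 3).

(2a + 1)(2a + 3)(4a - 1)(a - 2)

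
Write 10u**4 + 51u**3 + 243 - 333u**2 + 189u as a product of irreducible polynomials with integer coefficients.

By the rational root theorem, u = 3 is a root, giving the factor (u - 3) and quotient 10u**3 + 81u**2 - 90u - 81.
Continuing, u = -9 is a root, so (u + 9) divides it; the quotient is 10u**2 - 9u - 9.
The remaining quadratic factors as (2u - 3)(5u + 3).

(2u - 3)(5u + 3)(u + 9)(u - 3)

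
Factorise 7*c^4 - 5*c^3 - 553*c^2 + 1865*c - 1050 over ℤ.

Testing divisors of the constant over divisors of the leading coefficient, c = 7 is a root, so (c - 7) is a factor; dividing leaves 7*c^3 + 44*c^2 - 245*c + 150.
Next, c = -10 is a root, so (c + 10) divides it; the quotient is 7*c^2 - 26*c + 15.
The remaining quadratic factors as (c - 3)(7*c - 5).

(7*c - 5)*(c + 10)*(c - 3)*(c - 7)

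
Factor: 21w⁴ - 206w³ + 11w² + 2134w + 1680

(3w + 7)(7w + 6)(w - 5)(w - 8)

Trying the rational-root candidates, w = 5 is a root, giving the factor (w - 5) and quotient 21w³ - 101w² - 494w - 336.
Continuing, w = -7/3 is a root, giving the factor (3w + 7) and quotient 7w² - 50w - 48.
The remaining quadratic factors as (w - 8)(7w + 6).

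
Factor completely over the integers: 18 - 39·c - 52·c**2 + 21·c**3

Among the possible rational roots, c = 1/3 is a root, giving the factor (3·c - 1) and quotient 7·c**2 - 15·c - 18.
The remaining quadratic factors as (c - 3)(7·c + 6).

(3·c - 1)·(7·c + 6)·(c - 3)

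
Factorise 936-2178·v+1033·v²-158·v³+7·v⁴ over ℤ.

Testing divisors of the constant over divisors of the leading coefficient, v = 4/7 is a root, giving the factor (7·v-4) and quotient v³-22·v²+135·v-234.
Then v = 13 is a root, giving the factor (v-13) and quotient v²-9·v+18.
The remaining quadratic factors as (v-6)(v-3).

(7·v-4)·(v-13)·(v-3)·(v-6)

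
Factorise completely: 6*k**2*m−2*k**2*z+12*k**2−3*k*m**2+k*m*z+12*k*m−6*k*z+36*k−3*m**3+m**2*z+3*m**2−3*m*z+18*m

(2*k+m)*(3*m−z+6)*(k−m+3)

Group: 2*k*(3*k*m−k*z+6*k−3*m**2+m*z+3*m−3*z+18) + m*(3*k*m−k*z+6*k−3*m**2+m*z+3*m−3*z+18); both groups contain (3*k*m−k*z+6*k−3*m**2+m*z+3*m−3*z+18), so (2*k+m) is a factor with cofactor 3*k*m−k*z+6*k−3*m**2+m*z+3*m−3*z+18.
The cofactor groups again: 3*k*m−k*z+6*k−3*m**2+m*z+3*m−3*z+18 = k*(3*m−z+6) + (−m+3)*(3*m−z+6); both groups contain (3*m−z+6), giving (k−m+3)*(3*m−z+6).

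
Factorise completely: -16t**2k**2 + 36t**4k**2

Factor out 4t**2k**2 first: what remains is 9t**2 - 4.
Recognize a difference of squares with the parts 3t and 2.

4k**2t**2(3t + 2)(3t - 2)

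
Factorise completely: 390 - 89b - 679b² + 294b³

(6b - 13)(7b + 5)(7b - 6)

By the rational root theorem, b = 13/6 is a root, giving the factor (6b - 13) and quotient 49b² - 7b - 30.
The remaining quadratic factors as (7b + 5)(7b - 6).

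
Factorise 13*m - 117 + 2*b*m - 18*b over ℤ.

(2*b + 13)*(m - 9)

Group as (2*b*m - 18*b) + (13*m - 117) = 2*b*(m - 9) + 13*(m - 9).
Both groups share the factor (m - 9).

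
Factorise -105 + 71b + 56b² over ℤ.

Need a pair with product 56·(-105) = -5880 and sum 71: that's 120 and -49.
Split the middle term: 56b² + 120b - 49b - 105 = 8b(7b + 15) - 7(7b + 15).

(7b + 15)(8b - 7)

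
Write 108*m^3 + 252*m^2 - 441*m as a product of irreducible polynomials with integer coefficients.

Pull out the common factor 9*m, then factor the remaining trinomial.

9*m*(2*m + 7)*(6*m - 7)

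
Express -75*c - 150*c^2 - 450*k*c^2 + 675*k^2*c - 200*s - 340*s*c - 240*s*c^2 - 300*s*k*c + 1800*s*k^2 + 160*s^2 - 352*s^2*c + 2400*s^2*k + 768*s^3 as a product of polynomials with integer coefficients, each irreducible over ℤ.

Group: 8*s*(96*s^2 + 120*s*k - 44*s*c - 40*s + 45*k*c - 30*c^2 - 15*c) + (15*k + 5)*(96*s^2 + 120*s*k - 44*s*c - 40*s + 45*k*c - 30*c^2 - 15*c); both groups contain (96*s^2 + 120*s*k - 44*s*c - 40*s + 45*k*c - 30*c^2 - 15*c), so (8*s + 15*k + 5) is a factor with cofactor 96*s^2 + 120*s*k - 44*s*c - 40*s + 45*k*c - 30*c^2 - 15*c.
The cofactor groups again: 96*s^2 + 120*s*k - 44*s*c - 40*s + 45*k*c - 30*c^2 - 15*c = 8*s*(12*s + 15*k - 10*c - 5) + 3*c*(12*s + 15*k - 10*c - 5); both groups contain (12*s + 15*k - 10*c - 5), giving (8*s + 3*c)*(12*s + 15*k - 10*c - 5).

(12*s + 15*k - 10*c - 5)*(8*s + 15*k + 5)*(8*s + 3*c)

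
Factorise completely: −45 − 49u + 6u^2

Need a pair with product 6·(−45) = −270 and sum −49: that's −54 and 5.
Split the middle term: 6u^2 − 54u + 5u − 45 = 6u(u − 9) + 5(u − 9).

(6u + 5)(u − 9)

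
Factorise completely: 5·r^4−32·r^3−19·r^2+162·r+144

Trying the rational-root candidates, r = −1 is a root, so (r+1) divides it; the quotient is 5·r^3−37·r^2+18·r+144.
Continuing, r = 6 is a root, so (r−6) divides it; the quotient is 5·r^2−7·r−24.
The remaining quadratic factors as (r−3)(5·r+8).

(5·r+8)·(r+1)·(r−3)·(r−6)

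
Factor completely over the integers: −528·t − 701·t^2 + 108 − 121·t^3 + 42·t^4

(6·t − 1)·(7·t + 9)·(t + 2)·(t − 6)

Among the possible rational roots, t = −2 is a root, so (t + 2) divides it; the quotient is 42·t^3 − 205·t^2 − 291·t + 54.
Continuing, t = 6 is a root, so (t − 6) is a factor; dividing leaves 42·t^2 + 47·t − 9.
The remaining quadratic factors as (6·t − 1)(7·t + 9).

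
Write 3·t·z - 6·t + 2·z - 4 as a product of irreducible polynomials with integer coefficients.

Group as (3·t·z - 6·t) + (2·z - 4) = 3·t·(z - 2) + 2·(z - 2).
Both groups share the factor (z - 2).

(3·t + 2)·(z - 2)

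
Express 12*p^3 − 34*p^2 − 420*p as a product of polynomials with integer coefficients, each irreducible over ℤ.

Pull out the common factor 2*p, then factor the remaining trinomial.

2*p*(2*p − 15)*(3*p + 14)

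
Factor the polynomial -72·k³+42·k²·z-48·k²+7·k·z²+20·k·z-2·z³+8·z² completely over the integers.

Group: 6·k·(-12·k²+5·k·z+2·z²) + (-z+4)·(-12·k²+5·k·z+2·z²); both groups contain (-12·k²+5·k·z+2·z²), so (6·k-z+4) is a factor with cofactor -12·k²+5·k·z+2·z².
The cofactor groups again: -12·k²+5·k·z+2·z² = -3·k·(4·k+z) + 2·z·(4·k+z); both groups contain (4·k+z), giving -(3·k-2·z)·(4·k+z).

-(3·k-2·z)·(4·k+z)·(6·k-z+4)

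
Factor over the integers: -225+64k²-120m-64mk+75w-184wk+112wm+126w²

(14w-8k-15)(9w+8m-8k+15)

Group: 14w(9w+8m-8k+15) + (-8k-15)(9w+8m-8k+15); both groups contain (9w+8m-8k+15).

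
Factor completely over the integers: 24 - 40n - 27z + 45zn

(5n - 3)(9z - 8)

Group as (45zn - 27z) + (-40n + 24) = 9z(5n - 3) - 8(5n - 3).
Both groups share the factor (5n - 3).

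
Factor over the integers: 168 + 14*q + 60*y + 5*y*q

Group as (5*y*q + 60*y) + (14*q + 168) = 5*y*(q + 12) + 14*(q + 12).
Both groups share the factor (q + 12).

(5*y + 14)*(q + 12)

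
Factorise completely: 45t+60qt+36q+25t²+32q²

Group: 8q(4q+5t) + (5t+9)(4q+5t); both groups contain (4q+5t).

(4q+5t)(8q+5t+9)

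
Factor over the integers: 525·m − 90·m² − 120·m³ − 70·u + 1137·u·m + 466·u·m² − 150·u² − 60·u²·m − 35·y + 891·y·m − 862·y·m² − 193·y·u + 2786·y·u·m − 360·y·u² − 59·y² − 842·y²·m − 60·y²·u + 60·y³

Group: 5·y·(12·y² + 24·y·u − 178·y·m + 5·y + 4·u·m + 10·u − 30·m² − 75·m) + (−15·u + 4·m − 7)·(12·y² + 24·y·u − 178·y·m + 5·y + 4·u·m + 10·u − 30·m² − 75·m); both groups contain (12·y² + 24·y·u − 178·y·m + 5·y + 4·u·m + 10·u − 30·m² − 75·m), so (5·y − 15·u + 4·m − 7) is a factor with cofactor 12·y² + 24·y·u − 178·y·m + 5·y + 4·u·m + 10·u − 30·m² − 75·m.
The cofactor groups again: 12·y² + 24·y·u − 178·y·m + 5·y + 4·u·m + 10·u − 30·m² − 75·m = y·(12·y + 2·m + 5) + (2·u − 15·m)·(12·y + 2·m + 5); both groups contain (12·y + 2·m + 5), giving (y + 2·u − 15·m)·(12·y + 2·m + 5).

(y + 2·u − 15·m)·(12·y + 2·m + 5)·(5·y − 15·u + 4·m − 7)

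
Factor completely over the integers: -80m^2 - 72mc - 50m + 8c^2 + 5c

-(10m - c)(8m + 8c + 5)

Group: -8m(10m - c) + (-8c - 5)(10m - c); both groups contain (10m - c).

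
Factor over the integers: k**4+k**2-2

Substitute u = k**2 to get a quadratic in u, then factor.
k**2-1 is a difference of squares.
k**2+2 is irreducible over ℤ (always positive, so no real roots).

(k+1)(k-1)(k**2+2)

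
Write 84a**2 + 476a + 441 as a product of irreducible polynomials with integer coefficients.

7(2a + 9)(6a + 7)

Pull out the common factor 7, then factor the remaining trinomial.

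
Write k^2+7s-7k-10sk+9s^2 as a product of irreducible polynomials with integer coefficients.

Group: 9s(s-k) + (-k+7)(s-k); both groups contain (s-k).

(9s-k+7)(s-k)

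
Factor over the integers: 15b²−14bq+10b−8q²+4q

Group: 5b(3b−4q+2) + 2q(3b−4q+2); both groups contain (3b−4q+2).

(3b−4q+2)(5b+2q)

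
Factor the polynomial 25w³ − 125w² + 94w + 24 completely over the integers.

(5w + 1)(5w − 6)(w − 4)

Testing divisors of the constant over divisors of the leading coefficient, w = 4 is a root, so (w − 4) is a factor; dividing leaves 25w² − 25w − 6.
The remaining quadratic factors as (5w − 6)(5w + 1).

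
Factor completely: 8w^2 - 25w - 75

(8w + 15)(w - 5)

Need a pair with product 8·(-75) = -600 and sum -25: that's -40 and 15.
Split the middle term: 8w^2 - 40w + 15w - 75 = 8w(w - 5) + 15(w - 5).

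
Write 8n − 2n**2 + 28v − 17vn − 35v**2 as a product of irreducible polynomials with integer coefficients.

Group: −5v(7v + 2n) + (−n + 4)(7v + 2n); both groups contain (7v + 2n).

−(7v + 2n)(5v + n − 4)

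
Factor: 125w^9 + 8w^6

w^6(5w + 2)(25w^2 - 10w + 4)

Pull out the common factor w^6, leaving 125w^3 + 8.
Recognize a sum of cubes with the parts 5w and 2.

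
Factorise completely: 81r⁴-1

Difference of squares twice: with A = 3r and B = 1, A⁴ − B⁴ = (A² − B²)(A² + B²), and A² − B² factors again.

(3r+1)(3r-1)(9r²+1)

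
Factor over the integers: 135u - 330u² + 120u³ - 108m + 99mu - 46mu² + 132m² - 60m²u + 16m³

(4m + 6u - 3)(4m - 5u)(m - 4u + 9)

Group: 4m(4m² - 10mu + 33m - 24u² + 66u - 27) - 5u(4m² - 10mu + 33m - 24u² + 66u - 27); both groups contain (4m² - 10mu + 33m - 24u² + 66u - 27), so (4m - 5u) is a factor with cofactor 4m² - 10mu + 33m - 24u² + 66u - 27.
The cofactor groups again: 4m² - 10mu + 33m - 24u² + 66u - 27 = m(4m + 6u - 3) + (-4u + 9)(4m + 6u - 3); both groups contain (4m + 6u - 3), giving (m - 4u + 9)(4m + 6u - 3).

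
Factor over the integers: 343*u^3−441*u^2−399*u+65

Testing divisors of the constant over divisors of the leading coefficient, u = 1/7 is a root, so (7*u−1) divides it; the quotient is 49*u^2−56*u−65.
The remaining quadratic factors as (7*u+5)(7*u−13).

(7*u+5)*(7*u−1)*(7*u−13)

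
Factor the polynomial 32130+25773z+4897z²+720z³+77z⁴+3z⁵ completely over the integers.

By the rational root theorem, z = -5/3 is a root, so (3z+5) divides it; the quotient is z⁴+24z³+200z²+1299z+6426.
Then z = -14 is a root, so (z+14) is a factor; dividing leaves z³+10z²+60z+459.
Then z = -9 is a root, so (z+9) is a factor; dividing leaves z²+z+51.
The quadratic z²+z+51 has discriminant -203 < 0 and is irreducible over ℤ.

(3z+5)(z+14)(z+9)(z²+z+51)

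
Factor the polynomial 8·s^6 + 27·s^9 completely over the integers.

s^6·(3·s + 2)·(9·s^2 - 6·s + 4)

Pull out the common factor s^6, leaving 27·s^3 + 8.
Recognize a sum of cubes with the parts 2 and 3·s.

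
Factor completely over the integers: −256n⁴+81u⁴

(3u)⁴ − (4n)⁴ = ((3u)² − (4n)²)((3u)² + (4n)²); the first factor splits again, the second (9u²+16n²) is irreducible.

(3u−4n)(3u+4n)(9u²+16n²)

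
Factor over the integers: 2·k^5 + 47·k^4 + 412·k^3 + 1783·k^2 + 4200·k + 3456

(2·k + 3)·(k + 8)·(k + 9)·(k^2 + 5·k + 16)

By the rational root theorem, k = -9 is a root, giving the factor (k + 9) and quotient 2·k^4 + 29·k^3 + 151·k^2 + 424·k + 384.
Then k = -8 is a root, so (k + 8) divides it; the quotient is 2·k^3 + 13·k^2 + 47·k + 48.
Continuing, k = -3/2 is a root, giving the factor (2·k + 3) and quotient k^2 + 5·k + 16.
The quadratic k^2 + 5·k + 16 has discriminant -39 < 0 and is irreducible over ℤ.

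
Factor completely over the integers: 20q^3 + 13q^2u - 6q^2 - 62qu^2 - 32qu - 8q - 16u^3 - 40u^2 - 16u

Group: 4q(5q^2 + 2qu - 4q - 16u^2 - 8u) + (u + 2)(5q^2 + 2qu - 4q - 16u^2 - 8u); both groups contain (5q^2 + 2qu - 4q - 16u^2 - 8u), so (4q + u + 2) is a factor with cofactor 5q^2 + 2qu - 4q - 16u^2 - 8u.
The cofactor groups again: 5q^2 + 2qu - 4q - 16u^2 - 8u = 5q(q + 2u) + (-8u - 4)(q + 2u); both groups contain (q + 2u), giving (5q - 8u - 4)(q + 2u).

(4q + u + 2)(5q - 8u - 4)(q + 2u)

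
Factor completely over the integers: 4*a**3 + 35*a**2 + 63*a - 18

(4*a - 1)*(a + 3)*(a + 6)

Testing divisors of the constant over divisors of the leading coefficient, a = 1/4 is a root, so (4*a - 1) divides it; the quotient is a**2 + 9*a + 18.
The remaining quadratic factors as (a + 6)(a + 3).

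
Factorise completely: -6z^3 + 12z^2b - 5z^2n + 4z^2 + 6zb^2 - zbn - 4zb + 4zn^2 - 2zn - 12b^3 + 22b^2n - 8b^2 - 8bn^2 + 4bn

Group: z(-6z^2 - 5zn + 4z + 6b^2 - 11bn + 4b + 4n^2 - 2n) - 2b(-6z^2 - 5zn + 4z + 6b^2 - 11bn + 4b + 4n^2 - 2n); both groups contain (-6z^2 - 5zn + 4z + 6b^2 - 11bn + 4b + 4n^2 - 2n), so (z - 2b) is a factor with cofactor -6z^2 - 5zn + 4z + 6b^2 - 11bn + 4b + 4n^2 - 2n.
The cofactor groups again: -6z^2 - 5zn + 4z + 6b^2 - 11bn + 4b + 4n^2 - 2n = -3z(2z + 2b - n) + (3b - 4n + 2)(2z + 2b - n); both groups contain (2z + 2b - n), giving -(3z - 3b + 4n - 2)(2z + 2b - n).

-(z - 2b)(3z - 3b + 4n - 2)(2z + 2b - n)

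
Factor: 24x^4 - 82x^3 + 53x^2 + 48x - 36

(2x - 3)(3x - 2)(4x + 3)(x - 2)

Among the possible rational roots, x = 3/2 is a root, so (2x - 3) is a factor; dividing leaves 12x^3 - 23x^2 - 8x + 12.
Continuing, x = 2/3 is a root, so (3x - 2) is a factor; dividing leaves 4x^2 - 5x - 6.
The remaining quadratic factors as (x - 2)(4x + 3).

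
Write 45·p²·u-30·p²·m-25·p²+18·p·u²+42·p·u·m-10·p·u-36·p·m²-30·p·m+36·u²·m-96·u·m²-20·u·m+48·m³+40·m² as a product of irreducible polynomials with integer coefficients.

(5·p+2·u-4·m)·(9·u-6·m-5)·(p+2·m)

Group: 9·u·(5·p²+2·p·u+6·p·m+4·u·m-8·m²) + (-6·m-5)·(5·p²+2·p·u+6·p·m+4·u·m-8·m²); both groups contain (5·p²+2·p·u+6·p·m+4·u·m-8·m²), so (9·u-6·m-5) is a factor with cofactor 5·p²+2·p·u+6·p·m+4·u·m-8·m².
The cofactor groups again: 5·p²+2·p·u+6·p·m+4·u·m-8·m² = 5·p·(p+2·m) + (2·u-4·m)·(p+2·m); both groups contain (p+2·m), giving (5·p+2·u-4·m)·(p+2·m).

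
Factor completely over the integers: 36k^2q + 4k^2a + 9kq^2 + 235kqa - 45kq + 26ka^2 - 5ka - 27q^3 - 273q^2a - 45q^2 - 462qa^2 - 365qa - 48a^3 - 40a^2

(4k - 3q - 6a - 5)(k + q + 8a)(9q + a)

Group: 4k(9kq + ka + 9q^2 + 73qa + 8a^2) + (-3q - 6a - 5)(9kq + ka + 9q^2 + 73qa + 8a^2); both groups contain (9kq + ka + 9q^2 + 73qa + 8a^2), so (4k - 3q - 6a - 5) is a factor with cofactor 9kq + ka + 9q^2 + 73qa + 8a^2.
The cofactor groups again: 9kq + ka + 9q^2 + 73qa + 8a^2 = 9q(k + q + 8a) + a(k + q + 8a); both groups contain (k + q + 8a), giving (9q + a)(k + q + 8a).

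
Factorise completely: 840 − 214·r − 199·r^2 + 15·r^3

(3·r − 5)·(5·r + 12)·(r − 14)

Among the possible rational roots, r = 5/3 is a root, so (3·r − 5) divides it; the quotient is 5·r^2 − 58·r − 168.
The remaining quadratic factors as (5·r + 12)(r − 14).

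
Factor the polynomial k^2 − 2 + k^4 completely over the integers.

Substitute u = k^2 to get a quadratic in u, then factor.
k^2 − 1 is a difference of squares.
k^2 + 2 is irreducible over ℤ (always positive, so no real roots).

(k + 1)(k − 1)(k^2 + 2)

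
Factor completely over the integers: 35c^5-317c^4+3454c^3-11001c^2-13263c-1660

(5c+4)(7c+1)(c-5)(c^2-5c+83)

Testing divisors of the constant over divisors of the leading coefficient, c = 5 is a root, so (c-5) is a factor; dividing leaves 35c^4-142c^3+2744c^2+2719c+332.
Then c = -4/5 is a root, so (5c+4) is a factor; dividing leaves 7c^3-34c^2+576c+83.
Continuing, c = -1/7 is a root, so (7c+1) divides it; the quotient is c^2-5c+83.
The quadratic c^2-5c+83 has discriminant -307 < 0 and is irreducible over ℤ.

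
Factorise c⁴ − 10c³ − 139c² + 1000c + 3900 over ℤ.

(c + 10)(c + 3)(c − 10)(c − 13)

By the rational root theorem, c = −3 is a root, so (c + 3) divides it; the quotient is c³ − 13c² − 100c + 1300.
Then c = 10 is a root, so (c − 10) is a factor; dividing leaves c² − 3c − 130.
The remaining quadratic factors as (c + 10)(c − 13).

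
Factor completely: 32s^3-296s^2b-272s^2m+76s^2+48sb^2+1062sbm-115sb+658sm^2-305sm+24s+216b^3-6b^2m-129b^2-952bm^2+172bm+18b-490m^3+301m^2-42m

(8s-8b-14m+3)(s-9b-5m+2)(4s+3b-7m)

Group: 4s(8s^2-80sb-54sm+19s+72b^2+166bm-43b+70m^2-43m+6) + (3b-7m)(8s^2-80sb-54sm+19s+72b^2+166bm-43b+70m^2-43m+6); both groups contain (8s^2-80sb-54sm+19s+72b^2+166bm-43b+70m^2-43m+6), so (4s+3b-7m) is a factor with cofactor 8s^2-80sb-54sm+19s+72b^2+166bm-43b+70m^2-43m+6.
The cofactor groups again: 8s^2-80sb-54sm+19s+72b^2+166bm-43b+70m^2-43m+6 = 8s(s-9b-5m+2) + (-8b-14m+3)(s-9b-5m+2); both groups contain (s-9b-5m+2), giving (8s-8b-14m+3)(s-9b-5m+2).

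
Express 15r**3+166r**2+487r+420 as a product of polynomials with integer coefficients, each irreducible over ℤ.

(3r+5)(5r+12)(r+7)

Trying the rational-root candidates, r = -5/3 is a root, so (3r+5) is a factor; dividing leaves 5r**2+47r+84.
The remaining quadratic factors as (r+7)(5r+12).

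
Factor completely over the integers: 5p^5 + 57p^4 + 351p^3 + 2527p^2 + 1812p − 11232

(5p − 8)(p + 3)(p + 9)(p^2 + p + 52)

Trying the rational-root candidates, p = −3 is a root, so (p + 3) divides it; the quotient is 5p^4 + 42p^3 + 225p^2 + 1852p − 3744.
Next, p = −9 is a root, giving the factor (p + 9) and quotient 5p^3 − 3p^2 + 252p − 416.
Then p = 8/5 is a root, giving the factor (5p − 8) and quotient p^2 + p + 52.
The quadratic p^2 + p + 52 has discriminant −207 < 0 and is irreducible over ℤ.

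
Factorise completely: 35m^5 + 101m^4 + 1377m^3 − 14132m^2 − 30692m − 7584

Trying the rational-root candidates, m = 6 is a root, giving the factor (m − 6) and quotient 35m^4 + 311m^3 + 3243m^2 + 5326m + 1264.
Next, m = −2/7 is a root, so (7m + 2) divides it; the quotient is 5m^3 + 43m^2 + 451m + 632.
Continuing, m = −8/5 is a root, so (5m + 8) is a factor; dividing leaves m^2 + 7m + 79.
The quadratic m^2 + 7m + 79 has discriminant −267 < 0 and is irreducible over ℤ.

(5m + 8)(7m + 2)(m − 6)(m^2 + 7m + 79)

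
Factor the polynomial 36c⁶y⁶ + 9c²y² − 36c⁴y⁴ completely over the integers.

9c²y²(2c²y² − 1)²

Pull out the common factor 9c²y², leaving 4c⁴y⁴ − 4c²y² + 1.
Recognize a perfect-square trinomial with the parts 1 and 2c²y².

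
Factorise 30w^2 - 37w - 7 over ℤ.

Need a pair with product 30·(-7) = -210 and sum -37: that's -42 and 5.
Split the middle term: 30w^2 - 42w + 5w - 7 = 6w(5w - 7) + (5w - 7).

(5w - 7)(6w + 1)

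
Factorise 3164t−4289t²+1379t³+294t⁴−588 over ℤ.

(6t−7)(7t−2)(7t−6)(t+7)

By the rational root theorem, t = 6/7 is a root, so (7t−6) divides it; the quotient is 42t³+233t²−413t+98.
Continuing, t = 2/7 is a root, so (7t−2) is a factor; dividing leaves 6t²+35t−49.
The remaining quadratic factors as (6t−7)(t+7).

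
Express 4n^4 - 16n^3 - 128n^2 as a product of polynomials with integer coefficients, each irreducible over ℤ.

4n^2(n + 4)(n - 8)

Pull out the common factor 4n^2, then factor the remaining trinomial.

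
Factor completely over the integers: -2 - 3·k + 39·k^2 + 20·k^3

Trying the rational-root candidates, k = 1/4 is a root, so (4·k - 1) divides it; the quotient is 5·k^2 + 11·k + 2.
The remaining quadratic factors as (5·k + 1)(k + 2).

(4·k - 1)·(5·k + 1)·(k + 2)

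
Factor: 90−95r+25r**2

5(5r−9)(r−2)

Pull out the common factor 5, then factor the remaining trinomial.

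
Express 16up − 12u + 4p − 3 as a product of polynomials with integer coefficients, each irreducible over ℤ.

(4p − 3)(4u + 1)

Group as (16up − 12u) + (4p − 3) = 4u(4p − 3) + (4p − 3).
Both groups share the factor (4p − 3).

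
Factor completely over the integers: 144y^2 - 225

Pull out the common factor 9; 16y^2 - 25 is a difference of squares.

9(4y + 5)(4y - 5)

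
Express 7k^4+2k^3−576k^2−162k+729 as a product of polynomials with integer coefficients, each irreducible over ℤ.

(7k+9)(k+9)(k−1)(k−9)

By the rational root theorem, k = 1 is a root, giving the factor (k−1) and quotient 7k^3+9k^2−567k−729.
Next, k = 9 is a root, so (k−9) is a factor; dividing leaves 7k^2+72k+81.
The remaining quadratic factors as (k+9)(7k+9).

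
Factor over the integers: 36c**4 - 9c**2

Pull out the common factor 9c**2; 4c**2 - 1 is a difference of squares.

9c**2(2c + 1)(2c - 1)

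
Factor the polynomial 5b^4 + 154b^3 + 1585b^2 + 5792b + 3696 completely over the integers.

Testing divisors of the constant over divisors of the leading coefficient, b = -12 is a root, giving the factor (b + 12) and quotient 5b^3 + 94b^2 + 457b + 308.
Then b = -11 is a root, so (b + 11) divides it; the quotient is 5b^2 + 39b + 28.
The remaining quadratic factors as (b + 7)(5b + 4).

(5b + 4)(b + 11)(b + 12)(b + 7)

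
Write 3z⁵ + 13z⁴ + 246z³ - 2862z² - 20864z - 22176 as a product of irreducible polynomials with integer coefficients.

(3z + 4)(z + 4)(z - 9)(z² + 8z + 154)

Trying the rational-root candidates, z = -4 is a root, giving the factor (z + 4) and quotient 3z⁴ + z³ + 242z² - 3830z - 5544.
Continuing, z = -4/3 is a root, so (3z + 4) is a factor; dividing leaves z³ - z² + 82z - 1386.
Next, z = 9 is a root, giving the factor (z - 9) and quotient z² + 8z + 154.
The quadratic z² + 8z + 154 has discriminant -552 < 0 and is irreducible over ℤ.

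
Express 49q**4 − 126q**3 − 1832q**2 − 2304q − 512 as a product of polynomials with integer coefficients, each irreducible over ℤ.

(7q + 2)(7q + 8)(q + 4)(q − 8)

Testing divisors of the constant over divisors of the leading coefficient, q = −2/7 is a root, giving the factor (7q + 2) and quotient 7q**3 − 20q**2 − 256q − 256.
Then q = −8/7 is a root, giving the factor (7q + 8) and quotient q**2 − 4q − 32.
The remaining quadratic factors as (q − 8)(q + 4).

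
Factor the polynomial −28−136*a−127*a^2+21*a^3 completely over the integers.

Among the possible rational roots, a = −2/7 is a root, so (7*a+2) divides it; the quotient is 3*a^2−19*a−14.
The remaining quadratic factors as (3*a+2)(a−7).

(3*a+2)*(7*a+2)*(a−7)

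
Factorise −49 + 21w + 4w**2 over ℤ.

(4w − 7)(w + 7)

Need a pair with product 4·(−49) = −196 and sum 21: that's −7 and 28.
Split the middle term: 4w**2 − 7w + 28w − 49 = w(4w − 7) + 7(4w − 7).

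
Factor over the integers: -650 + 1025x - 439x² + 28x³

Testing divisors of the constant over divisors of the leading coefficient, x = 5/4 is a root, so (4x - 5) divides it; the quotient is 7x² - 101x + 130.
The remaining quadratic factors as (7x - 10)(x - 13).

(4x - 5)(7x - 10)(x - 13)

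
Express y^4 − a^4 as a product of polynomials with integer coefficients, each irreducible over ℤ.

Write as (y^2)² − (a^2)², then factor y^2 − a^2 once more.

(y − a)(y + a)(y^2 + a^2)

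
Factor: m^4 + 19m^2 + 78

(m^2 + 13)(m^2 + 6)

Substitute u = m^2 to get a quadratic in u, then factor.
m^2 + 13 is irreducible over ℤ (always positive, so no real roots).
m^2 + 6 is irreducible over ℤ (always positive, so no real roots).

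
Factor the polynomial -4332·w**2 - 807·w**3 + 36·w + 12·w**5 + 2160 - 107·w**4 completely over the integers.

(3·w - 2)·(4·w + 3)·(w - 15)·(w**2 + 6·w + 24)

Trying the rational-root candidates, w = 2/3 is a root, giving the factor (3·w - 2) and quotient 4·w**4 - 33·w**3 - 291·w**2 - 1638·w - 1080.
Then w = 15 is a root, giving the factor (w - 15) and quotient 4·w**3 + 27·w**2 + 114·w + 72.
Then w = -3/4 is a root, so (4·w + 3) is a factor; dividing leaves w**2 + 6·w + 24.
The quadratic w**2 + 6·w + 24 has discriminant -60 < 0 and is irreducible over ℤ.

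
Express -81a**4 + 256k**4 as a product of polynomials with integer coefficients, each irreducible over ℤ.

(4k - 3a)(4k + 3a)(16k**2 + 9a**2)

Write as (16k**2)² − (9a**2)², then factor 16k**2 - 9a**2 once more.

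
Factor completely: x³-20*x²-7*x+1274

By the rational root theorem, x = 13 is a root, giving the factor (x-13) and quotient x²-7*x-98.
The remaining quadratic factors as (x-14)(x+7).

(x+7)*(x-13)*(x-14)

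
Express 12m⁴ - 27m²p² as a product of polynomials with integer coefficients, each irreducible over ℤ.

3m²(2m + 3p)(2m - 3p)

Factor out 3m², leaving 4m² - 9p², which is a difference of two squares.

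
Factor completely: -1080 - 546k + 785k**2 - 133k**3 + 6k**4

(6k + 5)(k - 12)(k - 2)(k - 9)

Among the possible rational roots, k = -5/6 is a root, so (6k + 5) divides it; the quotient is k**3 - 23k**2 + 150k - 216.
Next, k = 9 is a root, giving the factor (k - 9) and quotient k**2 - 14k + 24.
The remaining quadratic factors as (k - 2)(k - 12).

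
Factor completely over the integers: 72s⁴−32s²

Factor out 8s², leaving 9s²−4, which is a difference of two squares.

8s²(3s+2)(3s−2)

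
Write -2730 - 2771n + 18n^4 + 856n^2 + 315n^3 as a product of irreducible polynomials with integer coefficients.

Testing divisors of the constant over divisors of the leading coefficient, n = -5/6 is a root, so (6n + 5) is a factor; dividing leaves 3n^3 + 50n^2 + 101n - 546.
Continuing, n = -13 is a root, so (n + 13) is a factor; dividing leaves 3n^2 + 11n - 42.
The remaining quadratic factors as (3n - 7)(n + 6).

(3n - 7)(6n + 5)(n + 13)(n + 6)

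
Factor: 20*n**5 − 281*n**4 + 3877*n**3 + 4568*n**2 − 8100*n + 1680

Among the possible rational roots, n = 4/5 is a root, giving the factor (5*n − 4) and quotient 4*n**4 − 53*n**3 + 733*n**2 + 1500*n − 420.
Continuing, n = 1/4 is a root, so (4*n − 1) is a factor; dividing leaves n**3 − 13*n**2 + 180*n + 420.
Next, n = −2 is a root, so (n + 2) is a factor; dividing leaves n**2 − 15*n + 210.
The quadratic n**2 − 15*n + 210 has discriminant −615 < 0 and is irreducible over ℤ.

(4*n − 1)*(5*n − 4)*(n + 2)*(n**2 − 15*n + 210)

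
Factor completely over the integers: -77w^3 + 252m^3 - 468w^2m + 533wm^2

-(7w - 9m)(11w + 4m)(w + 7m)

Group: 7w(-11w^2 - 81wm - 28m^2) - 9m(-11w^2 - 81wm - 28m^2); both groups contain (-11w^2 - 81wm - 28m^2), so (7w - 9m) is a factor with cofactor -11w^2 - 81wm - 28m^2.
The cofactor groups again: -11w^2 - 81wm - 28m^2 = -w(11w + 4m) - 7m(11w + 4m); both groups contain (11w + 4m), giving -(w + 7m)(11w + 4m).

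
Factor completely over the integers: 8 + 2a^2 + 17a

(2a + 1)(a + 8)

Need a pair with product 2·8 = 16 and sum 17: that's 16 and 1.
Split the middle term: 2a^2 + 16a + a + 8 = 2a(a + 8) + (a + 8).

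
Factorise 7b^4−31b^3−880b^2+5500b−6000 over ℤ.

(7b−10)(b+12)(b−10)(b−5)

Trying the rational-root candidates, b = −12 is a root, so (b+12) is a factor; dividing leaves 7b^3−115b^2+500b−500.
Next, b = 10/7 is a root, giving the factor (7b−10) and quotient b^2−15b+50.
The remaining quadratic factors as (b−10)(b−5).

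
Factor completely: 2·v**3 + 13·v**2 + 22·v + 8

(2·v + 1)·(v + 2)·(v + 4)

Trying the rational-root candidates, v = -1/2 is a root, so (2·v + 1) divides it; the quotient is v**2 + 6·v + 8.
The remaining quadratic factors as (v + 2)(v + 4).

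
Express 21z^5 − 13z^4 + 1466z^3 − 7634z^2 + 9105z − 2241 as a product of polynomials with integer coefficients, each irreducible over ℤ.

Trying the rational-root candidates, z = 9/7 is a root, so (7z − 9) divides it; the quotient is 3z^4 + 2z^3 + 212z^2 − 818z + 249.
Next, z = 1/3 is a root, giving the factor (3z − 1) and quotient z^3 + z^2 + 71z − 249.
Then z = 3 is a root, so (z − 3) divides it; the quotient is z^2 + 4z + 83.
The quadratic z^2 + 4z + 83 has discriminant −316 < 0 and is irreducible over ℤ.

(3z − 1)(7z − 9)(z − 3)(z^2 + 4z + 83)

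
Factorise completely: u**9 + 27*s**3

Recognize a sum of cubes with the parts 3*s and u**3.

(3*s + u**3)*(9*s**2 - 3*s*u**3 + u**6)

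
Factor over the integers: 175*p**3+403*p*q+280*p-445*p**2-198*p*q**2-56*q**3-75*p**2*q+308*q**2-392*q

(5*p+2*q-7)*(5*p-7*q)*(7*p+4*q-8)

Group: 5*p*(35*p**2-29*p*q-40*p-28*q**2+56*q) + (2*q-7)*(35*p**2-29*p*q-40*p-28*q**2+56*q); both groups contain (35*p**2-29*p*q-40*p-28*q**2+56*q), so (5*p+2*q-7) is a factor with cofactor 35*p**2-29*p*q-40*p-28*q**2+56*q.
The cofactor groups again: 35*p**2-29*p*q-40*p-28*q**2+56*q = 5*p*(7*p+4*q-8) - 7*q*(7*p+4*q-8); both groups contain (7*p+4*q-8), giving (5*p-7*q)*(7*p+4*q-8).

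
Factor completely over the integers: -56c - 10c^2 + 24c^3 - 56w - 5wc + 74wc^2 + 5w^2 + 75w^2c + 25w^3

(5w + 4c - 7)(5w + 6c + 8)(w + c)

Group: 5w(5w^2 + 9wc - 7w + 4c^2 - 7c) + (6c + 8)(5w^2 + 9wc - 7w + 4c^2 - 7c); both groups contain (5w^2 + 9wc - 7w + 4c^2 - 7c), so (5w + 6c + 8) is a factor with cofactor 5w^2 + 9wc - 7w + 4c^2 - 7c.
The cofactor groups again: 5w^2 + 9wc - 7w + 4c^2 - 7c = w(5w + 4c - 7) + c(5w + 4c - 7); both groups contain (5w + 4c - 7), giving (w + c)(5w + 4c - 7).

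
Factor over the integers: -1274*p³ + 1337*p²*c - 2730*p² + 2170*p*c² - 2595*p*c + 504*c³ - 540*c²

Group: 7*p*(-182*p² - 173*p*c - 36*c²) + (-14*c + 15)*(-182*p² - 173*p*c - 36*c²); both groups contain (-182*p² - 173*p*c - 36*c²), so (7*p - 14*c + 15) is a factor with cofactor -182*p² - 173*p*c - 36*c².
The cofactor groups again: -182*p² - 173*p*c - 36*c² = -13*p*(14*p + 9*c) - 4*c*(14*p + 9*c); both groups contain (14*p + 9*c), giving -(13*p + 4*c)*(14*p + 9*c).

-(7*p - 14*c + 15)*(13*p + 4*c)*(14*p + 9*c)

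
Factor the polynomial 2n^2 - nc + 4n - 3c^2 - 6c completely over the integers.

(2n - 3c)(n + c + 2)

Group: n(2n - 3c) + (c + 2)(2n - 3c); both groups contain (2n - 3c).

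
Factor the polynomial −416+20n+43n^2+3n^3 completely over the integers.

Testing divisors of the constant over divisors of the leading coefficient, n = −13 is a root, so (n+13) divides it; the quotient is 3n^2+4n−32.
The remaining quadratic factors as (n+4)(3n−8).

(3n−8)(n+13)(n+4)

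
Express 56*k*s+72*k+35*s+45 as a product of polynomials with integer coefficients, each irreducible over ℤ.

(7*s+9)*(8*k+5)

Group as (56*k*s+72*k) + (35*s+45) = 8*k*(7*s+9) + 5*(7*s+9).
Both groups share the factor (7*s+9).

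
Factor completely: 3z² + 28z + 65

Need a pair with product 3·65 = 195 and sum 28: that's 15 and 13.
Split the middle term: 3z² + 15z + 13z + 65 = 3z(z + 5) + 13(z + 5).

(3z + 13)(z + 5)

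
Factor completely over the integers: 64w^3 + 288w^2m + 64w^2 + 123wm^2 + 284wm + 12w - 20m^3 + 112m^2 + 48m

Group: 8w(8w^2 + 31wm + 6w - 4m^2 + 24m) + (5m + 2)(8w^2 + 31wm + 6w - 4m^2 + 24m); both groups contain (8w^2 + 31wm + 6w - 4m^2 + 24m), so (8w + 5m + 2) is a factor with cofactor 8w^2 + 31wm + 6w - 4m^2 + 24m.
The cofactor groups again: 8w^2 + 31wm + 6w - 4m^2 + 24m = w(8w - m + 6) + 4m(8w - m + 6); both groups contain (8w - m + 6), giving (w + 4m)(8w - m + 6).

(8w - m + 6)(w + 4m)(8w + 5m + 2)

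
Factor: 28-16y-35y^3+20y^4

(4y-7)(5y^3-4)

Group as (20y^4-16y) + (-35y^3+28) = 4y(5y^3-4) - 7(5y^3-4).
Both groups share the factor (5y^3-4).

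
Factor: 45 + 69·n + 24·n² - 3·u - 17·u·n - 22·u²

-(11·u - 8·n - 15)·(2·u + 3·n + 3)

Group: -11·u·(2·u + 3·n + 3) + (8·n + 15)·(2·u + 3·n + 3); both groups contain (2·u + 3·n + 3).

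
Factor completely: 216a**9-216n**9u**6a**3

Factor out 216a**3 first: what remains is -n**9u**6+a**6.
Recognize a difference of cubes with the parts a**2 and n**3u**2.

-216a**3(n**3u**2-a**2)(n**6u**4+n**3u**2a**2+a**4)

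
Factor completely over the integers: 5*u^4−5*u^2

Every term has a factor of 5*u^2. Then u^2−1 = (u)² − (1)².

5*u^2*(u+1)*(u−1)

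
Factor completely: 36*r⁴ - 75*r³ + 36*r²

3*r²*(3*r - 4)*(4*r - 3)

Pull out the common factor 3*r², then factor the remaining trinomial.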